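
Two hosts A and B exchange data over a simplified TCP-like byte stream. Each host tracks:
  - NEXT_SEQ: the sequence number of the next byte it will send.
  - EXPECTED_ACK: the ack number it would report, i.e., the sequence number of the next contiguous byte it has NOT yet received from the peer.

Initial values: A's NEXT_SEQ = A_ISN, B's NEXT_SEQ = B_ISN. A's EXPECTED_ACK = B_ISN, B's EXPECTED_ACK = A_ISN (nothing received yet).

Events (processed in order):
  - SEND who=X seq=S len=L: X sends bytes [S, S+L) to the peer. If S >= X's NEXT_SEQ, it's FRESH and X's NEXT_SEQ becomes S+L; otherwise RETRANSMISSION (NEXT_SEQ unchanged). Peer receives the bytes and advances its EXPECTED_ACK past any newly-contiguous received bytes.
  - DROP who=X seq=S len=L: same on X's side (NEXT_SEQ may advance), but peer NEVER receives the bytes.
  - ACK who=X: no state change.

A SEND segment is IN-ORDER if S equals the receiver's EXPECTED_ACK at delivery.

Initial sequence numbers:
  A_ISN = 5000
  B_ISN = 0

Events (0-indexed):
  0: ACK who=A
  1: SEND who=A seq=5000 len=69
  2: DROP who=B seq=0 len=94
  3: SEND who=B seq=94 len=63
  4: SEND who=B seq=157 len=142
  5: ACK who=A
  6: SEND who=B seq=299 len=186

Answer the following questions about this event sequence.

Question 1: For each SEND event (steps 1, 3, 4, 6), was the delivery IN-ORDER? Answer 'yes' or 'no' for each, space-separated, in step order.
Step 1: SEND seq=5000 -> in-order
Step 3: SEND seq=94 -> out-of-order
Step 4: SEND seq=157 -> out-of-order
Step 6: SEND seq=299 -> out-of-order

Answer: yes no no no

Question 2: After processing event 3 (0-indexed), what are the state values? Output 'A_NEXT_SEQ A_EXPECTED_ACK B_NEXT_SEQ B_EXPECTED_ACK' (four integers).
After event 0: A_seq=5000 A_ack=0 B_seq=0 B_ack=5000
After event 1: A_seq=5069 A_ack=0 B_seq=0 B_ack=5069
After event 2: A_seq=5069 A_ack=0 B_seq=94 B_ack=5069
After event 3: A_seq=5069 A_ack=0 B_seq=157 B_ack=5069

5069 0 157 5069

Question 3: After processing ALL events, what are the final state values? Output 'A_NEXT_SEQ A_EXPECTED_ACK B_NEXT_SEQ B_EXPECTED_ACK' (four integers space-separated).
Answer: 5069 0 485 5069

Derivation:
After event 0: A_seq=5000 A_ack=0 B_seq=0 B_ack=5000
After event 1: A_seq=5069 A_ack=0 B_seq=0 B_ack=5069
After event 2: A_seq=5069 A_ack=0 B_seq=94 B_ack=5069
After event 3: A_seq=5069 A_ack=0 B_seq=157 B_ack=5069
After event 4: A_seq=5069 A_ack=0 B_seq=299 B_ack=5069
After event 5: A_seq=5069 A_ack=0 B_seq=299 B_ack=5069
After event 6: A_seq=5069 A_ack=0 B_seq=485 B_ack=5069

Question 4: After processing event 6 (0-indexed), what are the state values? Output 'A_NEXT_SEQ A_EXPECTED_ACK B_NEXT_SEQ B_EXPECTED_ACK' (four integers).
After event 0: A_seq=5000 A_ack=0 B_seq=0 B_ack=5000
After event 1: A_seq=5069 A_ack=0 B_seq=0 B_ack=5069
After event 2: A_seq=5069 A_ack=0 B_seq=94 B_ack=5069
After event 3: A_seq=5069 A_ack=0 B_seq=157 B_ack=5069
After event 4: A_seq=5069 A_ack=0 B_seq=299 B_ack=5069
After event 5: A_seq=5069 A_ack=0 B_seq=299 B_ack=5069
After event 6: A_seq=5069 A_ack=0 B_seq=485 B_ack=5069

5069 0 485 5069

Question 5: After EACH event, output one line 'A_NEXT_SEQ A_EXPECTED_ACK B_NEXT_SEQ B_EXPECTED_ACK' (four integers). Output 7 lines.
5000 0 0 5000
5069 0 0 5069
5069 0 94 5069
5069 0 157 5069
5069 0 299 5069
5069 0 299 5069
5069 0 485 5069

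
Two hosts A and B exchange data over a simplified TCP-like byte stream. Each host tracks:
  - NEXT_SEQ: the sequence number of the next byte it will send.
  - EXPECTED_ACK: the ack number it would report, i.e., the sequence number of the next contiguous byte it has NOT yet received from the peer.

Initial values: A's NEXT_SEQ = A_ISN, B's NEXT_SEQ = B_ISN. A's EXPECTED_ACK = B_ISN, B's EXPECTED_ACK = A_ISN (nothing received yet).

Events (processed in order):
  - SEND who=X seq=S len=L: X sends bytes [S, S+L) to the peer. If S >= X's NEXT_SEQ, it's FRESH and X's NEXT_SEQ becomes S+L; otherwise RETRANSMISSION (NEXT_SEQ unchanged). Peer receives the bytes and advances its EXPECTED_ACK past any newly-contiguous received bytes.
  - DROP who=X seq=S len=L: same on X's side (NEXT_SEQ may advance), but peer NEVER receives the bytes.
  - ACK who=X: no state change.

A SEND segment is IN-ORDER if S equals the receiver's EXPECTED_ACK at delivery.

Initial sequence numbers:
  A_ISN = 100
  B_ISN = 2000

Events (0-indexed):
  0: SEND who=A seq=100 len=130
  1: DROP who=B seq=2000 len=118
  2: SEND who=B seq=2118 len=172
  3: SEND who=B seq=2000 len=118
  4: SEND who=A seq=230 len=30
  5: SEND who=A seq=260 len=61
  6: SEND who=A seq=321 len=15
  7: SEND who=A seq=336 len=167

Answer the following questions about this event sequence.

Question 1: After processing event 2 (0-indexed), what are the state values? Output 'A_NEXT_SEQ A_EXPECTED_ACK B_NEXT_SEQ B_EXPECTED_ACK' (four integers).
After event 0: A_seq=230 A_ack=2000 B_seq=2000 B_ack=230
After event 1: A_seq=230 A_ack=2000 B_seq=2118 B_ack=230
After event 2: A_seq=230 A_ack=2000 B_seq=2290 B_ack=230

230 2000 2290 230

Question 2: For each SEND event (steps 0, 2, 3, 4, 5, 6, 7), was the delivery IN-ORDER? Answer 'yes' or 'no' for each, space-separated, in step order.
Answer: yes no yes yes yes yes yes

Derivation:
Step 0: SEND seq=100 -> in-order
Step 2: SEND seq=2118 -> out-of-order
Step 3: SEND seq=2000 -> in-order
Step 4: SEND seq=230 -> in-order
Step 5: SEND seq=260 -> in-order
Step 6: SEND seq=321 -> in-order
Step 7: SEND seq=336 -> in-order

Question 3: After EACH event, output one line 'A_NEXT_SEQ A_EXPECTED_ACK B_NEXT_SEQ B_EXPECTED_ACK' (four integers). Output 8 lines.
230 2000 2000 230
230 2000 2118 230
230 2000 2290 230
230 2290 2290 230
260 2290 2290 260
321 2290 2290 321
336 2290 2290 336
503 2290 2290 503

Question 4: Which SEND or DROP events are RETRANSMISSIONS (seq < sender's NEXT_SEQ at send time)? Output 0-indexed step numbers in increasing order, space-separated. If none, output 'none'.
Step 0: SEND seq=100 -> fresh
Step 1: DROP seq=2000 -> fresh
Step 2: SEND seq=2118 -> fresh
Step 3: SEND seq=2000 -> retransmit
Step 4: SEND seq=230 -> fresh
Step 5: SEND seq=260 -> fresh
Step 6: SEND seq=321 -> fresh
Step 7: SEND seq=336 -> fresh

Answer: 3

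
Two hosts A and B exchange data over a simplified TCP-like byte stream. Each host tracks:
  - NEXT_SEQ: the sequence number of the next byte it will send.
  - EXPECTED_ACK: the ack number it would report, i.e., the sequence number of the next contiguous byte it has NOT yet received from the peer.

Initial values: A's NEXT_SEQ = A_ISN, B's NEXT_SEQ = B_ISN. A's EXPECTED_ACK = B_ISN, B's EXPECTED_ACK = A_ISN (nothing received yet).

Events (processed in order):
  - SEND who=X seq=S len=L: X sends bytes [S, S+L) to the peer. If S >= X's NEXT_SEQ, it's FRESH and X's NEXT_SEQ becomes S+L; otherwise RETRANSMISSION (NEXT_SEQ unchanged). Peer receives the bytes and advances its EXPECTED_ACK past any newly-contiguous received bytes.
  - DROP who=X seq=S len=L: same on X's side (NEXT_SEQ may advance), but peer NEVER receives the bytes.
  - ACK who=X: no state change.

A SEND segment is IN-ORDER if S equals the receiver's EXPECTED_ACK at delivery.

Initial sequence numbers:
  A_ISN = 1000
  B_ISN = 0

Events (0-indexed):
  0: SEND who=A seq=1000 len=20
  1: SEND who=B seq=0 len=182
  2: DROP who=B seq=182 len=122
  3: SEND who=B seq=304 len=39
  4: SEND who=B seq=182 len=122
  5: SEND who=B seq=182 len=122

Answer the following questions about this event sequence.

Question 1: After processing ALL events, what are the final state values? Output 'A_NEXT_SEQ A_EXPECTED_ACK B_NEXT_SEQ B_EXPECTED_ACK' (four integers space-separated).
After event 0: A_seq=1020 A_ack=0 B_seq=0 B_ack=1020
After event 1: A_seq=1020 A_ack=182 B_seq=182 B_ack=1020
After event 2: A_seq=1020 A_ack=182 B_seq=304 B_ack=1020
After event 3: A_seq=1020 A_ack=182 B_seq=343 B_ack=1020
After event 4: A_seq=1020 A_ack=343 B_seq=343 B_ack=1020
After event 5: A_seq=1020 A_ack=343 B_seq=343 B_ack=1020

Answer: 1020 343 343 1020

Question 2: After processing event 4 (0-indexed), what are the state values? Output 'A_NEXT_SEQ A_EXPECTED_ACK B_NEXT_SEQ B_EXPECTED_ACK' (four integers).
After event 0: A_seq=1020 A_ack=0 B_seq=0 B_ack=1020
After event 1: A_seq=1020 A_ack=182 B_seq=182 B_ack=1020
After event 2: A_seq=1020 A_ack=182 B_seq=304 B_ack=1020
After event 3: A_seq=1020 A_ack=182 B_seq=343 B_ack=1020
After event 4: A_seq=1020 A_ack=343 B_seq=343 B_ack=1020

1020 343 343 1020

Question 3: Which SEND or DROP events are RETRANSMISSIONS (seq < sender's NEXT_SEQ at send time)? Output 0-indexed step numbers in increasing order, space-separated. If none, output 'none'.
Answer: 4 5

Derivation:
Step 0: SEND seq=1000 -> fresh
Step 1: SEND seq=0 -> fresh
Step 2: DROP seq=182 -> fresh
Step 3: SEND seq=304 -> fresh
Step 4: SEND seq=182 -> retransmit
Step 5: SEND seq=182 -> retransmit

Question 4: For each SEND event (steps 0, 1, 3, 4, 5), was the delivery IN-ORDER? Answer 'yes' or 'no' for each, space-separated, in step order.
Answer: yes yes no yes no

Derivation:
Step 0: SEND seq=1000 -> in-order
Step 1: SEND seq=0 -> in-order
Step 3: SEND seq=304 -> out-of-order
Step 4: SEND seq=182 -> in-order
Step 5: SEND seq=182 -> out-of-order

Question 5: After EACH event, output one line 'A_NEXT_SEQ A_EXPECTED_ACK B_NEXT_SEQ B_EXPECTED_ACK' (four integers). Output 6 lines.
1020 0 0 1020
1020 182 182 1020
1020 182 304 1020
1020 182 343 1020
1020 343 343 1020
1020 343 343 1020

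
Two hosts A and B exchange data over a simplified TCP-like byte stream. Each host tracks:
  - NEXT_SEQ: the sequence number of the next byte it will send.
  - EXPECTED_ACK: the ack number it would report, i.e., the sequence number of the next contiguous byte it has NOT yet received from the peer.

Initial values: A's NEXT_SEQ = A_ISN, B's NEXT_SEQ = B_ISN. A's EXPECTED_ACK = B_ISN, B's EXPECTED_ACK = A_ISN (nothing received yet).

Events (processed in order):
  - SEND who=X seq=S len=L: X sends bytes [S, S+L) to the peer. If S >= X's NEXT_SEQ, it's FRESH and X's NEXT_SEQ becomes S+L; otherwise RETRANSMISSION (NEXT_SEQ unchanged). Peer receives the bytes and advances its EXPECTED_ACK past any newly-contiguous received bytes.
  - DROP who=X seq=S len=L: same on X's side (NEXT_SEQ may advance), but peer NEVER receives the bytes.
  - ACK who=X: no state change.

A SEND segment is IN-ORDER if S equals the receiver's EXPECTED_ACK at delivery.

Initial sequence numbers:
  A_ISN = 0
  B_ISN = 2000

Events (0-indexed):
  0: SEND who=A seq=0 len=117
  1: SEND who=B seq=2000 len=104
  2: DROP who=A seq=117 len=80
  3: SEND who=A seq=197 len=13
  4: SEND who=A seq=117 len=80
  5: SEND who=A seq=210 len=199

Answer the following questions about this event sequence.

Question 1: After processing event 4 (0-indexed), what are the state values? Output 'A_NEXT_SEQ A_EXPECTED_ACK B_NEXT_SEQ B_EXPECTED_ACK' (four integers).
After event 0: A_seq=117 A_ack=2000 B_seq=2000 B_ack=117
After event 1: A_seq=117 A_ack=2104 B_seq=2104 B_ack=117
After event 2: A_seq=197 A_ack=2104 B_seq=2104 B_ack=117
After event 3: A_seq=210 A_ack=2104 B_seq=2104 B_ack=117
After event 4: A_seq=210 A_ack=2104 B_seq=2104 B_ack=210

210 2104 2104 210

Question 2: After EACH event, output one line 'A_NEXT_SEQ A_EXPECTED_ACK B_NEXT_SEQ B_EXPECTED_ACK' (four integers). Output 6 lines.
117 2000 2000 117
117 2104 2104 117
197 2104 2104 117
210 2104 2104 117
210 2104 2104 210
409 2104 2104 409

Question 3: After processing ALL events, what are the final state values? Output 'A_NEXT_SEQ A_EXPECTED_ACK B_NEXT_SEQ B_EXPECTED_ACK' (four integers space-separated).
After event 0: A_seq=117 A_ack=2000 B_seq=2000 B_ack=117
After event 1: A_seq=117 A_ack=2104 B_seq=2104 B_ack=117
After event 2: A_seq=197 A_ack=2104 B_seq=2104 B_ack=117
After event 3: A_seq=210 A_ack=2104 B_seq=2104 B_ack=117
After event 4: A_seq=210 A_ack=2104 B_seq=2104 B_ack=210
After event 5: A_seq=409 A_ack=2104 B_seq=2104 B_ack=409

Answer: 409 2104 2104 409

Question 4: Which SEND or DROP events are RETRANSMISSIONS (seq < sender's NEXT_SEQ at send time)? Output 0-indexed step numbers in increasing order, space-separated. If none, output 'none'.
Step 0: SEND seq=0 -> fresh
Step 1: SEND seq=2000 -> fresh
Step 2: DROP seq=117 -> fresh
Step 3: SEND seq=197 -> fresh
Step 4: SEND seq=117 -> retransmit
Step 5: SEND seq=210 -> fresh

Answer: 4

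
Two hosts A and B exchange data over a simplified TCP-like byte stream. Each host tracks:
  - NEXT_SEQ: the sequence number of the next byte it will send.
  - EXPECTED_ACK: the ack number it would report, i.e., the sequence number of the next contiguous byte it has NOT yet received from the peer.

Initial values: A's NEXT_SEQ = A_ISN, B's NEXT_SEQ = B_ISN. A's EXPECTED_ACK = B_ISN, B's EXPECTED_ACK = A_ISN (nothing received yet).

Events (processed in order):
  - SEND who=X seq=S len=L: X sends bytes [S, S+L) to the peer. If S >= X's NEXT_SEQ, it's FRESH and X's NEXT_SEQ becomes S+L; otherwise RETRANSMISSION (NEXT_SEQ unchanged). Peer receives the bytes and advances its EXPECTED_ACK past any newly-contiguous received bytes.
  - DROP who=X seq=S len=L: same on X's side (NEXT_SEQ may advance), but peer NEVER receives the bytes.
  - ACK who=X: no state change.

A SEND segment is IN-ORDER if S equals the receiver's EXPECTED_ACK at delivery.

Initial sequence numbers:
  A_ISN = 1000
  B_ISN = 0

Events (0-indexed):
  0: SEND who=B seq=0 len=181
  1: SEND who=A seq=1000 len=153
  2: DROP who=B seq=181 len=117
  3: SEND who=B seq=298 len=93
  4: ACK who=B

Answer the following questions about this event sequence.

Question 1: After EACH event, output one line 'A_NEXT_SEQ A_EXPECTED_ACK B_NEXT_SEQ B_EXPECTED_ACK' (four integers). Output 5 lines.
1000 181 181 1000
1153 181 181 1153
1153 181 298 1153
1153 181 391 1153
1153 181 391 1153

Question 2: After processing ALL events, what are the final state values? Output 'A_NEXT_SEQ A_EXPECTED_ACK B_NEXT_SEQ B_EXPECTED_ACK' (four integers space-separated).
After event 0: A_seq=1000 A_ack=181 B_seq=181 B_ack=1000
After event 1: A_seq=1153 A_ack=181 B_seq=181 B_ack=1153
After event 2: A_seq=1153 A_ack=181 B_seq=298 B_ack=1153
After event 3: A_seq=1153 A_ack=181 B_seq=391 B_ack=1153
After event 4: A_seq=1153 A_ack=181 B_seq=391 B_ack=1153

Answer: 1153 181 391 1153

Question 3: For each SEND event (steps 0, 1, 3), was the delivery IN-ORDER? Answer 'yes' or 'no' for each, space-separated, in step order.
Answer: yes yes no

Derivation:
Step 0: SEND seq=0 -> in-order
Step 1: SEND seq=1000 -> in-order
Step 3: SEND seq=298 -> out-of-order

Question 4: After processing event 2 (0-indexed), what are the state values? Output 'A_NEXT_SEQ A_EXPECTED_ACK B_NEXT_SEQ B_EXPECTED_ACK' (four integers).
After event 0: A_seq=1000 A_ack=181 B_seq=181 B_ack=1000
After event 1: A_seq=1153 A_ack=181 B_seq=181 B_ack=1153
After event 2: A_seq=1153 A_ack=181 B_seq=298 B_ack=1153

1153 181 298 1153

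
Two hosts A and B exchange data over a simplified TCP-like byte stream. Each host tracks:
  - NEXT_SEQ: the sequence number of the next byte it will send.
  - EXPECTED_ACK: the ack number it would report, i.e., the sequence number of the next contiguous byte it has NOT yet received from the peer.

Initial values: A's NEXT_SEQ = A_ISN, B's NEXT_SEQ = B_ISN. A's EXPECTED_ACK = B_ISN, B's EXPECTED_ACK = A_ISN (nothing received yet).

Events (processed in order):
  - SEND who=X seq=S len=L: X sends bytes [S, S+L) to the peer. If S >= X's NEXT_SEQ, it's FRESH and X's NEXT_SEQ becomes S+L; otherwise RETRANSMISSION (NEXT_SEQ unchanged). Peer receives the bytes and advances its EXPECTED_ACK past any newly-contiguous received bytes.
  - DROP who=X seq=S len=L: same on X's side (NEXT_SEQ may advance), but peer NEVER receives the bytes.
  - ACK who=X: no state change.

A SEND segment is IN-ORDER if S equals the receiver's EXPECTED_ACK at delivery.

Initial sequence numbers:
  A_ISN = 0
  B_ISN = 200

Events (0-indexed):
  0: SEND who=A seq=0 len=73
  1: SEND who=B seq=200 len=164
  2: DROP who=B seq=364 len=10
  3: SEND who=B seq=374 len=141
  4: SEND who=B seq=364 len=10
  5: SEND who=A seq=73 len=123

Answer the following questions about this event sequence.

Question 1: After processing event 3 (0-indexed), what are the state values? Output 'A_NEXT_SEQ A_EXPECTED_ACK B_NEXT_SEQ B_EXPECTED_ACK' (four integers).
After event 0: A_seq=73 A_ack=200 B_seq=200 B_ack=73
After event 1: A_seq=73 A_ack=364 B_seq=364 B_ack=73
After event 2: A_seq=73 A_ack=364 B_seq=374 B_ack=73
After event 3: A_seq=73 A_ack=364 B_seq=515 B_ack=73

73 364 515 73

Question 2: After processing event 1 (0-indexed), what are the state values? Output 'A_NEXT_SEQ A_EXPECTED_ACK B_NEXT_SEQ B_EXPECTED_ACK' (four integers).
After event 0: A_seq=73 A_ack=200 B_seq=200 B_ack=73
After event 1: A_seq=73 A_ack=364 B_seq=364 B_ack=73

73 364 364 73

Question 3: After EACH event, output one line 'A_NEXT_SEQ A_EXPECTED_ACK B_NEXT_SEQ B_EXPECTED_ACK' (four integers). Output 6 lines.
73 200 200 73
73 364 364 73
73 364 374 73
73 364 515 73
73 515 515 73
196 515 515 196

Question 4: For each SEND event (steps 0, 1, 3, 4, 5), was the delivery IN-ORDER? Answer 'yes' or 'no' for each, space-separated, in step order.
Answer: yes yes no yes yes

Derivation:
Step 0: SEND seq=0 -> in-order
Step 1: SEND seq=200 -> in-order
Step 3: SEND seq=374 -> out-of-order
Step 4: SEND seq=364 -> in-order
Step 5: SEND seq=73 -> in-order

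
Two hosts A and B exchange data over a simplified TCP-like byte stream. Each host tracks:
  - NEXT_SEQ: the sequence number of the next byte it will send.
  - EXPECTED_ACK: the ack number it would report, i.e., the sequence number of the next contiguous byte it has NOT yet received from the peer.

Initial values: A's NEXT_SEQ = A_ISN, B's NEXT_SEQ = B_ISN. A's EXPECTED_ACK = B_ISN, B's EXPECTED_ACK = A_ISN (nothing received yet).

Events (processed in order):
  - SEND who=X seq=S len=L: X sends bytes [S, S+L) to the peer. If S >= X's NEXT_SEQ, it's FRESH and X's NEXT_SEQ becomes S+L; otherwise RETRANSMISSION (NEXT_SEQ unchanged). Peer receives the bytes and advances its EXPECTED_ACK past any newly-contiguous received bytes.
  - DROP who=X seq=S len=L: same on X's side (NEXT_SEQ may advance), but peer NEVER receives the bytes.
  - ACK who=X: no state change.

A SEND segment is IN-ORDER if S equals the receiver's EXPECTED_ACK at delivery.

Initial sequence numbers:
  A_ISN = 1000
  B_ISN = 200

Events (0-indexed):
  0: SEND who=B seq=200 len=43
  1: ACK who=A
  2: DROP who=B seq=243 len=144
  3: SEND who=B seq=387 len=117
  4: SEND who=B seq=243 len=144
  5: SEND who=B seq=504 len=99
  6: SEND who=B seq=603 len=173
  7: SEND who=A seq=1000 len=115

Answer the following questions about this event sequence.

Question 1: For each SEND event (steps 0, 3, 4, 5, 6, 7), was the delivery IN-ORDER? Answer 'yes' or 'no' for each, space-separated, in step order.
Step 0: SEND seq=200 -> in-order
Step 3: SEND seq=387 -> out-of-order
Step 4: SEND seq=243 -> in-order
Step 5: SEND seq=504 -> in-order
Step 6: SEND seq=603 -> in-order
Step 7: SEND seq=1000 -> in-order

Answer: yes no yes yes yes yes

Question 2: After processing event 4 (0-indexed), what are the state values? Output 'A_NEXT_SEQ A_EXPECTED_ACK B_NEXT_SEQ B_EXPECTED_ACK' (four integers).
After event 0: A_seq=1000 A_ack=243 B_seq=243 B_ack=1000
After event 1: A_seq=1000 A_ack=243 B_seq=243 B_ack=1000
After event 2: A_seq=1000 A_ack=243 B_seq=387 B_ack=1000
After event 3: A_seq=1000 A_ack=243 B_seq=504 B_ack=1000
After event 4: A_seq=1000 A_ack=504 B_seq=504 B_ack=1000

1000 504 504 1000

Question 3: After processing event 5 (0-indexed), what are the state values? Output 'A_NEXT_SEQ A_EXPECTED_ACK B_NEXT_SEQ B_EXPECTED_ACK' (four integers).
After event 0: A_seq=1000 A_ack=243 B_seq=243 B_ack=1000
After event 1: A_seq=1000 A_ack=243 B_seq=243 B_ack=1000
After event 2: A_seq=1000 A_ack=243 B_seq=387 B_ack=1000
After event 3: A_seq=1000 A_ack=243 B_seq=504 B_ack=1000
After event 4: A_seq=1000 A_ack=504 B_seq=504 B_ack=1000
After event 5: A_seq=1000 A_ack=603 B_seq=603 B_ack=1000

1000 603 603 1000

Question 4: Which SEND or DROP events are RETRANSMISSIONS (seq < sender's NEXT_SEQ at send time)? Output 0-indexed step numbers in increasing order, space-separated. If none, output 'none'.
Answer: 4

Derivation:
Step 0: SEND seq=200 -> fresh
Step 2: DROP seq=243 -> fresh
Step 3: SEND seq=387 -> fresh
Step 4: SEND seq=243 -> retransmit
Step 5: SEND seq=504 -> fresh
Step 6: SEND seq=603 -> fresh
Step 7: SEND seq=1000 -> fresh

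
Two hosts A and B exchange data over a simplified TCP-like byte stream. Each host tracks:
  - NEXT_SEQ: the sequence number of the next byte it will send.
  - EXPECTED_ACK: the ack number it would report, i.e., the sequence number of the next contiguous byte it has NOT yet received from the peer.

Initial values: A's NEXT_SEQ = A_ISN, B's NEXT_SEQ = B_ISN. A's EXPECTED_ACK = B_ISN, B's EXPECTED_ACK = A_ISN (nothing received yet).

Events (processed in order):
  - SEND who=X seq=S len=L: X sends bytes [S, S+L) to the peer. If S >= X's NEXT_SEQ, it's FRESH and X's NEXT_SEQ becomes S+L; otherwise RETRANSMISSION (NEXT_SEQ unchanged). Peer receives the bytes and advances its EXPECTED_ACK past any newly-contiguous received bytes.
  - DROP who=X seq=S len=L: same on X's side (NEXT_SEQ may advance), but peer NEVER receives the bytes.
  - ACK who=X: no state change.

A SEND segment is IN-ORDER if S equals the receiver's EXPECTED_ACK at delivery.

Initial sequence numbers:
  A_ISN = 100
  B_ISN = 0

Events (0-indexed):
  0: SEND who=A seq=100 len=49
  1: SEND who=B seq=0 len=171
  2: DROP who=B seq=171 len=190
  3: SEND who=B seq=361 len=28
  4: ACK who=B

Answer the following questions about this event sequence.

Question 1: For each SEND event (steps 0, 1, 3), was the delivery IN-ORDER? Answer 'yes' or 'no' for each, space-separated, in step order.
Step 0: SEND seq=100 -> in-order
Step 1: SEND seq=0 -> in-order
Step 3: SEND seq=361 -> out-of-order

Answer: yes yes no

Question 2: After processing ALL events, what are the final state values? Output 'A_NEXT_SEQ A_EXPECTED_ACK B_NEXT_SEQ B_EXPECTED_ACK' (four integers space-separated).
After event 0: A_seq=149 A_ack=0 B_seq=0 B_ack=149
After event 1: A_seq=149 A_ack=171 B_seq=171 B_ack=149
After event 2: A_seq=149 A_ack=171 B_seq=361 B_ack=149
After event 3: A_seq=149 A_ack=171 B_seq=389 B_ack=149
After event 4: A_seq=149 A_ack=171 B_seq=389 B_ack=149

Answer: 149 171 389 149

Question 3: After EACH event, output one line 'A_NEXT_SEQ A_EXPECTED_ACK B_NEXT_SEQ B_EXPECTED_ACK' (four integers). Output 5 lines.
149 0 0 149
149 171 171 149
149 171 361 149
149 171 389 149
149 171 389 149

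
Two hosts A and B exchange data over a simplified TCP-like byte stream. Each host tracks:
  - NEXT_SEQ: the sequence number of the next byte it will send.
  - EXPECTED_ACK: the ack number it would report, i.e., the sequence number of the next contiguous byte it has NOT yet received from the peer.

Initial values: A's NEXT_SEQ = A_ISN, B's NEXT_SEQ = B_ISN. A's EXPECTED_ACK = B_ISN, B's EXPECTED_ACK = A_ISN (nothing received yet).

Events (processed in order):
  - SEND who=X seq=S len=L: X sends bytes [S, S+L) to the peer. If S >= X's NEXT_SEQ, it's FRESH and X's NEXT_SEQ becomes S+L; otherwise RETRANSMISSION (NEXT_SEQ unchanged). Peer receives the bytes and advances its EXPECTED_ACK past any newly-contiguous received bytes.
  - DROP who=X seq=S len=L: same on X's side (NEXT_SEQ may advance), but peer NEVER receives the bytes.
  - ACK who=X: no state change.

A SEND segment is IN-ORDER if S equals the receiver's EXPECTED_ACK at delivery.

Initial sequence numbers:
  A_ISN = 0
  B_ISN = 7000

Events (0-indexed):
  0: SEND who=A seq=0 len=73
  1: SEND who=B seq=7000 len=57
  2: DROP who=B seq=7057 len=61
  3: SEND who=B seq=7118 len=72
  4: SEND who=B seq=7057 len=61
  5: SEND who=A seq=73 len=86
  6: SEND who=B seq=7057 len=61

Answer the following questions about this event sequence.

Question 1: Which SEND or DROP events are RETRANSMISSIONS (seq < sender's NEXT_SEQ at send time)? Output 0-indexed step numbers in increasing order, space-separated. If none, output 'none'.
Step 0: SEND seq=0 -> fresh
Step 1: SEND seq=7000 -> fresh
Step 2: DROP seq=7057 -> fresh
Step 3: SEND seq=7118 -> fresh
Step 4: SEND seq=7057 -> retransmit
Step 5: SEND seq=73 -> fresh
Step 6: SEND seq=7057 -> retransmit

Answer: 4 6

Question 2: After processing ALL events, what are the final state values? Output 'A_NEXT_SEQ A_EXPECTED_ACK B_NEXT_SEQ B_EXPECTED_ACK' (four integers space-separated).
Answer: 159 7190 7190 159

Derivation:
After event 0: A_seq=73 A_ack=7000 B_seq=7000 B_ack=73
After event 1: A_seq=73 A_ack=7057 B_seq=7057 B_ack=73
After event 2: A_seq=73 A_ack=7057 B_seq=7118 B_ack=73
After event 3: A_seq=73 A_ack=7057 B_seq=7190 B_ack=73
After event 4: A_seq=73 A_ack=7190 B_seq=7190 B_ack=73
After event 5: A_seq=159 A_ack=7190 B_seq=7190 B_ack=159
After event 6: A_seq=159 A_ack=7190 B_seq=7190 B_ack=159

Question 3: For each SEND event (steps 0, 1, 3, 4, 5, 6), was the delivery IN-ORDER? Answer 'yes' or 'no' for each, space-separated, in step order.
Answer: yes yes no yes yes no

Derivation:
Step 0: SEND seq=0 -> in-order
Step 1: SEND seq=7000 -> in-order
Step 3: SEND seq=7118 -> out-of-order
Step 4: SEND seq=7057 -> in-order
Step 5: SEND seq=73 -> in-order
Step 6: SEND seq=7057 -> out-of-order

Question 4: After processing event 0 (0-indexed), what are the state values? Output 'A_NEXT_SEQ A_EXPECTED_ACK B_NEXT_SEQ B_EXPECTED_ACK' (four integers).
After event 0: A_seq=73 A_ack=7000 B_seq=7000 B_ack=73

73 7000 7000 73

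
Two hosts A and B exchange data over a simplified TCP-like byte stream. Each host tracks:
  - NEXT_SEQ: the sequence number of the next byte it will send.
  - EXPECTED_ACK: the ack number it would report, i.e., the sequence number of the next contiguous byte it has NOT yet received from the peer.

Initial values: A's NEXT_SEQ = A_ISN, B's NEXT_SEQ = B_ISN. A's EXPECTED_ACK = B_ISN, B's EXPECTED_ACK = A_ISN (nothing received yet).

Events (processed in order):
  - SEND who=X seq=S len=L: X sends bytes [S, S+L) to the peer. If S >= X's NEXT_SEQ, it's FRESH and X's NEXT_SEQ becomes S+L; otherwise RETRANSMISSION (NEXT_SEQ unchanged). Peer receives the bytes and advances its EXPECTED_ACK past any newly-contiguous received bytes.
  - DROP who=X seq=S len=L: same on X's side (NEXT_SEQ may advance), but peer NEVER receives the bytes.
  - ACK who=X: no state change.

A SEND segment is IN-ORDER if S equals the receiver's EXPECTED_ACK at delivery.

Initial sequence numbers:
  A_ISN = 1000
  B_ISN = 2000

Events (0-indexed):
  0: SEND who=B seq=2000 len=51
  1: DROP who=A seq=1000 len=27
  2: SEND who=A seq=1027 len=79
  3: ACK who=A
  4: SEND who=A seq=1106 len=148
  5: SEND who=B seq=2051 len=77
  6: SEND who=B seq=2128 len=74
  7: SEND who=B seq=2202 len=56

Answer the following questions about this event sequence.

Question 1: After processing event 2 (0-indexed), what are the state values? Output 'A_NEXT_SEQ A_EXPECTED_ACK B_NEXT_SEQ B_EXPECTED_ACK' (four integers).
After event 0: A_seq=1000 A_ack=2051 B_seq=2051 B_ack=1000
After event 1: A_seq=1027 A_ack=2051 B_seq=2051 B_ack=1000
After event 2: A_seq=1106 A_ack=2051 B_seq=2051 B_ack=1000

1106 2051 2051 1000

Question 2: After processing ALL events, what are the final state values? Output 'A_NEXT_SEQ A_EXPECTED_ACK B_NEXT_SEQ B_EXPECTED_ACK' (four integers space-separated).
After event 0: A_seq=1000 A_ack=2051 B_seq=2051 B_ack=1000
After event 1: A_seq=1027 A_ack=2051 B_seq=2051 B_ack=1000
After event 2: A_seq=1106 A_ack=2051 B_seq=2051 B_ack=1000
After event 3: A_seq=1106 A_ack=2051 B_seq=2051 B_ack=1000
After event 4: A_seq=1254 A_ack=2051 B_seq=2051 B_ack=1000
After event 5: A_seq=1254 A_ack=2128 B_seq=2128 B_ack=1000
After event 6: A_seq=1254 A_ack=2202 B_seq=2202 B_ack=1000
After event 7: A_seq=1254 A_ack=2258 B_seq=2258 B_ack=1000

Answer: 1254 2258 2258 1000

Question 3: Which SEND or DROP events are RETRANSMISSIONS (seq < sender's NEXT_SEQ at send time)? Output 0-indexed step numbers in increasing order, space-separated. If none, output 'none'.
Answer: none

Derivation:
Step 0: SEND seq=2000 -> fresh
Step 1: DROP seq=1000 -> fresh
Step 2: SEND seq=1027 -> fresh
Step 4: SEND seq=1106 -> fresh
Step 5: SEND seq=2051 -> fresh
Step 6: SEND seq=2128 -> fresh
Step 7: SEND seq=2202 -> fresh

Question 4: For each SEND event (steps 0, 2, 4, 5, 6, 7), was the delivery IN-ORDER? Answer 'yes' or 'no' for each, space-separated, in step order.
Step 0: SEND seq=2000 -> in-order
Step 2: SEND seq=1027 -> out-of-order
Step 4: SEND seq=1106 -> out-of-order
Step 5: SEND seq=2051 -> in-order
Step 6: SEND seq=2128 -> in-order
Step 7: SEND seq=2202 -> in-order

Answer: yes no no yes yes yes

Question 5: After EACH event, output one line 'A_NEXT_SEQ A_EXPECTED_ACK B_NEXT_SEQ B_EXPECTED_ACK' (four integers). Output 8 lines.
1000 2051 2051 1000
1027 2051 2051 1000
1106 2051 2051 1000
1106 2051 2051 1000
1254 2051 2051 1000
1254 2128 2128 1000
1254 2202 2202 1000
1254 2258 2258 1000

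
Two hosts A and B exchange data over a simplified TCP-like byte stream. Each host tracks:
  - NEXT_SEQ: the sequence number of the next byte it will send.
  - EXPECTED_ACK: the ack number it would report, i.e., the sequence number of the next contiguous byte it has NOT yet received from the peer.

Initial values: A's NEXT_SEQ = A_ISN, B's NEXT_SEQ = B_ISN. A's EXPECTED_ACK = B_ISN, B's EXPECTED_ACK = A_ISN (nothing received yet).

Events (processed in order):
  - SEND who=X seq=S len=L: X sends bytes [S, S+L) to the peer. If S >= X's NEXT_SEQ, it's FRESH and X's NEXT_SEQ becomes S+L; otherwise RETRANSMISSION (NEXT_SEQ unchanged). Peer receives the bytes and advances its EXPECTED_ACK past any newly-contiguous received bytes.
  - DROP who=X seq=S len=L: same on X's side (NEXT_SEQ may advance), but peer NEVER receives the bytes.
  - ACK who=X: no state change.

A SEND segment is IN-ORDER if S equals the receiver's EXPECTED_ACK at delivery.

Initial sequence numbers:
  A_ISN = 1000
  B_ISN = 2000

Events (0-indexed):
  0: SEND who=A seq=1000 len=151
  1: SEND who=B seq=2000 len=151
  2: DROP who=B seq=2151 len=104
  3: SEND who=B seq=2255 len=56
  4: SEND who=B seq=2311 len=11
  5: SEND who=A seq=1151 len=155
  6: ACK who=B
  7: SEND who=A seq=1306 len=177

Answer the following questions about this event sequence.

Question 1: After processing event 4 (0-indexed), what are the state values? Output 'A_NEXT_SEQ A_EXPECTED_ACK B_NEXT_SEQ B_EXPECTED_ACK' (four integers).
After event 0: A_seq=1151 A_ack=2000 B_seq=2000 B_ack=1151
After event 1: A_seq=1151 A_ack=2151 B_seq=2151 B_ack=1151
After event 2: A_seq=1151 A_ack=2151 B_seq=2255 B_ack=1151
After event 3: A_seq=1151 A_ack=2151 B_seq=2311 B_ack=1151
After event 4: A_seq=1151 A_ack=2151 B_seq=2322 B_ack=1151

1151 2151 2322 1151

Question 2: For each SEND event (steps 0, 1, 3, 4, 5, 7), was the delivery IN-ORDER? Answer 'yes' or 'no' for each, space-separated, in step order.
Answer: yes yes no no yes yes

Derivation:
Step 0: SEND seq=1000 -> in-order
Step 1: SEND seq=2000 -> in-order
Step 3: SEND seq=2255 -> out-of-order
Step 4: SEND seq=2311 -> out-of-order
Step 5: SEND seq=1151 -> in-order
Step 7: SEND seq=1306 -> in-order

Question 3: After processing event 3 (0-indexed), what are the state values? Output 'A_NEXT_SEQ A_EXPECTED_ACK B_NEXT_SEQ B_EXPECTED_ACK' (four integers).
After event 0: A_seq=1151 A_ack=2000 B_seq=2000 B_ack=1151
After event 1: A_seq=1151 A_ack=2151 B_seq=2151 B_ack=1151
After event 2: A_seq=1151 A_ack=2151 B_seq=2255 B_ack=1151
After event 3: A_seq=1151 A_ack=2151 B_seq=2311 B_ack=1151

1151 2151 2311 1151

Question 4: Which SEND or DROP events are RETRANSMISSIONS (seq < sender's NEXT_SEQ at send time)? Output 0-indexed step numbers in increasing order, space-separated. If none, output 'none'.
Answer: none

Derivation:
Step 0: SEND seq=1000 -> fresh
Step 1: SEND seq=2000 -> fresh
Step 2: DROP seq=2151 -> fresh
Step 3: SEND seq=2255 -> fresh
Step 4: SEND seq=2311 -> fresh
Step 5: SEND seq=1151 -> fresh
Step 7: SEND seq=1306 -> fresh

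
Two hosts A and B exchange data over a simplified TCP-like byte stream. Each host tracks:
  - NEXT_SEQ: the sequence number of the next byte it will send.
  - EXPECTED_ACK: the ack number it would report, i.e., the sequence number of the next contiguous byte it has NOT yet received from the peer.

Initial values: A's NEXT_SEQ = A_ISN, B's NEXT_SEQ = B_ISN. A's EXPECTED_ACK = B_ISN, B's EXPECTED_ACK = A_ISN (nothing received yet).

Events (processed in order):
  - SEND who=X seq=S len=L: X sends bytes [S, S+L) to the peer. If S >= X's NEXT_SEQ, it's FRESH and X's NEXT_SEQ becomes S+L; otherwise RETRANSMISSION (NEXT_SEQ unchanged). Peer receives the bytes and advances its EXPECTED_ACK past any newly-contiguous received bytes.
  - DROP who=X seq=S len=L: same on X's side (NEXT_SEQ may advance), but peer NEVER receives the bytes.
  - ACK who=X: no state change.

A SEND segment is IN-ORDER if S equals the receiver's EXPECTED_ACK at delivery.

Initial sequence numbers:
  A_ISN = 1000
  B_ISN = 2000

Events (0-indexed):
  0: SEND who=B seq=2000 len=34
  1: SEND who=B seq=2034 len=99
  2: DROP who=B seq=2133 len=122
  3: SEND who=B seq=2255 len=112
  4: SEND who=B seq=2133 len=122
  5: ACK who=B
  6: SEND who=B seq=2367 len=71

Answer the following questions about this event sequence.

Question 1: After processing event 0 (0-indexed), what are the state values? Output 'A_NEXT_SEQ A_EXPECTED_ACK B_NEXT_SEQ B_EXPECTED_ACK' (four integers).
After event 0: A_seq=1000 A_ack=2034 B_seq=2034 B_ack=1000

1000 2034 2034 1000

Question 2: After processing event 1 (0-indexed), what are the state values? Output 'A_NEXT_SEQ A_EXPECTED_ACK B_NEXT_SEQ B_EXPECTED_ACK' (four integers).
After event 0: A_seq=1000 A_ack=2034 B_seq=2034 B_ack=1000
After event 1: A_seq=1000 A_ack=2133 B_seq=2133 B_ack=1000

1000 2133 2133 1000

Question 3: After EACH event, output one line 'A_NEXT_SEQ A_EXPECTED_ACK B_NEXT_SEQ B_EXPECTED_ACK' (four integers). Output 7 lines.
1000 2034 2034 1000
1000 2133 2133 1000
1000 2133 2255 1000
1000 2133 2367 1000
1000 2367 2367 1000
1000 2367 2367 1000
1000 2438 2438 1000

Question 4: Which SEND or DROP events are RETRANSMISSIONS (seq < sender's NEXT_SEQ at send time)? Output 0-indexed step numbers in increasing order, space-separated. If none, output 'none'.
Answer: 4

Derivation:
Step 0: SEND seq=2000 -> fresh
Step 1: SEND seq=2034 -> fresh
Step 2: DROP seq=2133 -> fresh
Step 3: SEND seq=2255 -> fresh
Step 4: SEND seq=2133 -> retransmit
Step 6: SEND seq=2367 -> fresh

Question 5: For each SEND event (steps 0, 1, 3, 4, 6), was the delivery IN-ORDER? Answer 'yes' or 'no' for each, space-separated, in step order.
Answer: yes yes no yes yes

Derivation:
Step 0: SEND seq=2000 -> in-order
Step 1: SEND seq=2034 -> in-order
Step 3: SEND seq=2255 -> out-of-order
Step 4: SEND seq=2133 -> in-order
Step 6: SEND seq=2367 -> in-order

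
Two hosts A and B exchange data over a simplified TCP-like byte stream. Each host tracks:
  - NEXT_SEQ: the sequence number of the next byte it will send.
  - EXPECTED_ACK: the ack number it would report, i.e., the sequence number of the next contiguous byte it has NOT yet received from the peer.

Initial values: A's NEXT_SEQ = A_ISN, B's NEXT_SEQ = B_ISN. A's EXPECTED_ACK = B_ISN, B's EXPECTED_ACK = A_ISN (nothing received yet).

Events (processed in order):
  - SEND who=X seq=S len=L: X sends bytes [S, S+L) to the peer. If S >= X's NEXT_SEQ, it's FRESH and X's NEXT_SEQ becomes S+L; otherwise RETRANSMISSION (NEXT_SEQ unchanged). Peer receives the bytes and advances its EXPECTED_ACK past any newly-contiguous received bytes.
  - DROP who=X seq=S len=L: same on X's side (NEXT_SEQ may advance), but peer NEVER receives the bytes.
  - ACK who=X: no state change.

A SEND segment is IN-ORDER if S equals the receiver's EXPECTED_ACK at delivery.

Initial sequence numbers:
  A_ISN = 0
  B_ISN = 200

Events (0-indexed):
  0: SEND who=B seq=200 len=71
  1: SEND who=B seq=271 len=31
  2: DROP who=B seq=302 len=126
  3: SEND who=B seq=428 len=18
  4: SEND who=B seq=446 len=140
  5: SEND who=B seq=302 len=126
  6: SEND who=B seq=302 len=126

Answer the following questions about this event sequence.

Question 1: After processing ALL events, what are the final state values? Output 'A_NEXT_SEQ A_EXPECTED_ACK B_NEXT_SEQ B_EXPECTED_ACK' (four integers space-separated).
After event 0: A_seq=0 A_ack=271 B_seq=271 B_ack=0
After event 1: A_seq=0 A_ack=302 B_seq=302 B_ack=0
After event 2: A_seq=0 A_ack=302 B_seq=428 B_ack=0
After event 3: A_seq=0 A_ack=302 B_seq=446 B_ack=0
After event 4: A_seq=0 A_ack=302 B_seq=586 B_ack=0
After event 5: A_seq=0 A_ack=586 B_seq=586 B_ack=0
After event 6: A_seq=0 A_ack=586 B_seq=586 B_ack=0

Answer: 0 586 586 0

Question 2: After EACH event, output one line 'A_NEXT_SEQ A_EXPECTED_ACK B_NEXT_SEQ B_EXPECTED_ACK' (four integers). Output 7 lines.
0 271 271 0
0 302 302 0
0 302 428 0
0 302 446 0
0 302 586 0
0 586 586 0
0 586 586 0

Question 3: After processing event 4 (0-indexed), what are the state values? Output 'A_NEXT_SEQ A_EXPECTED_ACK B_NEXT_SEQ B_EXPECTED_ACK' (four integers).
After event 0: A_seq=0 A_ack=271 B_seq=271 B_ack=0
After event 1: A_seq=0 A_ack=302 B_seq=302 B_ack=0
After event 2: A_seq=0 A_ack=302 B_seq=428 B_ack=0
After event 3: A_seq=0 A_ack=302 B_seq=446 B_ack=0
After event 4: A_seq=0 A_ack=302 B_seq=586 B_ack=0

0 302 586 0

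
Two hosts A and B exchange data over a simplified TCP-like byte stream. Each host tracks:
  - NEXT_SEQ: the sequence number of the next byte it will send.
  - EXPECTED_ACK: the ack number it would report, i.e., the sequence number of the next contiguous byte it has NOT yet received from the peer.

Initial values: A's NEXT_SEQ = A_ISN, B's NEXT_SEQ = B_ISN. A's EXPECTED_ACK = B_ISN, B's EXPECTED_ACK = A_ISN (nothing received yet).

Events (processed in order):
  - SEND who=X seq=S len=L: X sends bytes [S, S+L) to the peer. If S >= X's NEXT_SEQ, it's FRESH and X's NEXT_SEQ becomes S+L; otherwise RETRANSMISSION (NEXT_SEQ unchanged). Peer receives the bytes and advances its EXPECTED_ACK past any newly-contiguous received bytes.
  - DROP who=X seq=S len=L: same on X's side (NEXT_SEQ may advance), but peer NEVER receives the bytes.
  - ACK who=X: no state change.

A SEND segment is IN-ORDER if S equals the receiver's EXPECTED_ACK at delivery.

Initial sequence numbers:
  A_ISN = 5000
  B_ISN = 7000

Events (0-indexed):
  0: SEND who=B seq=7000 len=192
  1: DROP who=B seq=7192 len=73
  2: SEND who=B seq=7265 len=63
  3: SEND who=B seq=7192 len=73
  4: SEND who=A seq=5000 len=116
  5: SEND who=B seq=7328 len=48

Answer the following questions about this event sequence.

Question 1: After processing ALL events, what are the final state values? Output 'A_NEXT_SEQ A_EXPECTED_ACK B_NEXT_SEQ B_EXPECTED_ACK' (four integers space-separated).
Answer: 5116 7376 7376 5116

Derivation:
After event 0: A_seq=5000 A_ack=7192 B_seq=7192 B_ack=5000
After event 1: A_seq=5000 A_ack=7192 B_seq=7265 B_ack=5000
After event 2: A_seq=5000 A_ack=7192 B_seq=7328 B_ack=5000
After event 3: A_seq=5000 A_ack=7328 B_seq=7328 B_ack=5000
After event 4: A_seq=5116 A_ack=7328 B_seq=7328 B_ack=5116
After event 5: A_seq=5116 A_ack=7376 B_seq=7376 B_ack=5116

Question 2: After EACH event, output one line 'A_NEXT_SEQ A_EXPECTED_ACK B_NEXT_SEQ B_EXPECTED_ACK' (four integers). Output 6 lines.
5000 7192 7192 5000
5000 7192 7265 5000
5000 7192 7328 5000
5000 7328 7328 5000
5116 7328 7328 5116
5116 7376 7376 5116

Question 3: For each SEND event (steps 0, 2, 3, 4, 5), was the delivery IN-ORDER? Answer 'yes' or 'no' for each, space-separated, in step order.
Step 0: SEND seq=7000 -> in-order
Step 2: SEND seq=7265 -> out-of-order
Step 3: SEND seq=7192 -> in-order
Step 4: SEND seq=5000 -> in-order
Step 5: SEND seq=7328 -> in-order

Answer: yes no yes yes yes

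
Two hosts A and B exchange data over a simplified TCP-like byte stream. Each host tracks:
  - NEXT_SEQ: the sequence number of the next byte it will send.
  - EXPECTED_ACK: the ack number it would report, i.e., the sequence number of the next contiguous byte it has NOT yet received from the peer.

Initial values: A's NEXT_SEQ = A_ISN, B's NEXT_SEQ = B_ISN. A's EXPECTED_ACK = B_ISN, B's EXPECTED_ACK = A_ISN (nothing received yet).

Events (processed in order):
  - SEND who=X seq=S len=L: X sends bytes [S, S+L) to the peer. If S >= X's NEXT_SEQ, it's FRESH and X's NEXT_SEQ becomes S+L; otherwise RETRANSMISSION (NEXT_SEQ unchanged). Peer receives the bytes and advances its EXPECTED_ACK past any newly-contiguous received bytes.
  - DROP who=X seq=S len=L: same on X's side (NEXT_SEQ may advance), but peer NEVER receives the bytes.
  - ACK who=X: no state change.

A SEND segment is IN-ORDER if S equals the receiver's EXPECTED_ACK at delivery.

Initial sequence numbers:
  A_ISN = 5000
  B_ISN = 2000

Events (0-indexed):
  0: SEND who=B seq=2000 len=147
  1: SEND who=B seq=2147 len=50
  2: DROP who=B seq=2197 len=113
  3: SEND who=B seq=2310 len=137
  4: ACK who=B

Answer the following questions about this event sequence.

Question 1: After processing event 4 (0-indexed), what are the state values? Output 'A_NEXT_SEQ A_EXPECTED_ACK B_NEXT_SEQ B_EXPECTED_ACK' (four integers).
After event 0: A_seq=5000 A_ack=2147 B_seq=2147 B_ack=5000
After event 1: A_seq=5000 A_ack=2197 B_seq=2197 B_ack=5000
After event 2: A_seq=5000 A_ack=2197 B_seq=2310 B_ack=5000
After event 3: A_seq=5000 A_ack=2197 B_seq=2447 B_ack=5000
After event 4: A_seq=5000 A_ack=2197 B_seq=2447 B_ack=5000

5000 2197 2447 5000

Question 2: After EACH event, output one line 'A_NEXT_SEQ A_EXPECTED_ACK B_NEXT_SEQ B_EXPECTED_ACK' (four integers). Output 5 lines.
5000 2147 2147 5000
5000 2197 2197 5000
5000 2197 2310 5000
5000 2197 2447 5000
5000 2197 2447 5000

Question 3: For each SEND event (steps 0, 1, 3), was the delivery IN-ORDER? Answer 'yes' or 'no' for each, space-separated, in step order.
Answer: yes yes no

Derivation:
Step 0: SEND seq=2000 -> in-order
Step 1: SEND seq=2147 -> in-order
Step 3: SEND seq=2310 -> out-of-order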